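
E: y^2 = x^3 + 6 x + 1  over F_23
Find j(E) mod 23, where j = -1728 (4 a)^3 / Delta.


Delta = -16(4 a^3 + 27 b^2) mod 23 = 4
-1728 * (4 a)^3 = -1728 * (4*6)^3 mod 23 = 20
j = 20 * 4^(-1) mod 23 = 5

j = 5 (mod 23)


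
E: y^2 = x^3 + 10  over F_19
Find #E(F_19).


For each x in F_19, count y with y^2 = x^3 + 0 x + 10 mod 19:
  x = 1: RHS = 11, y in [7, 12]  -> 2 point(s)
  x = 4: RHS = 17, y in [6, 13]  -> 2 point(s)
  x = 6: RHS = 17, y in [6, 13]  -> 2 point(s)
  x = 7: RHS = 11, y in [7, 12]  -> 2 point(s)
  x = 8: RHS = 9, y in [3, 16]  -> 2 point(s)
  x = 9: RHS = 17, y in [6, 13]  -> 2 point(s)
  x = 11: RHS = 11, y in [7, 12]  -> 2 point(s)
  x = 12: RHS = 9, y in [3, 16]  -> 2 point(s)
  x = 18: RHS = 9, y in [3, 16]  -> 2 point(s)
Affine points: 18. Add the point at infinity: total = 19.

#E(F_19) = 19


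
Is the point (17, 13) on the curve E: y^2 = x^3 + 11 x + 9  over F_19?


Check whether y^2 = x^3 + 11 x + 9 (mod 19) for (x, y) = (17, 13).
LHS: y^2 = 13^2 mod 19 = 17
RHS: x^3 + 11 x + 9 = 17^3 + 11*17 + 9 mod 19 = 17
LHS = RHS

Yes, on the curve


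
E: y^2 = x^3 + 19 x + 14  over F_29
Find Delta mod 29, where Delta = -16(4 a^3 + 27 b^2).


4 a^3 + 27 b^2 = 4*19^3 + 27*14^2 = 27436 + 5292 = 32728
Delta = -16 * (32728) = -523648
Delta mod 29 = 5

Delta = 5 (mod 29)


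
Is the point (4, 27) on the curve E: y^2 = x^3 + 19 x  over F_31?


Check whether y^2 = x^3 + 19 x + 0 (mod 31) for (x, y) = (4, 27).
LHS: y^2 = 27^2 mod 31 = 16
RHS: x^3 + 19 x + 0 = 4^3 + 19*4 + 0 mod 31 = 16
LHS = RHS

Yes, on the curve


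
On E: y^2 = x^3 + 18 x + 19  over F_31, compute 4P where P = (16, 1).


k = 4 = 100_2 (binary, LSB first: 001)
Double-and-add from P = (16, 1):
  bit 0 = 0: acc unchanged = O
  bit 1 = 0: acc unchanged = O
  bit 2 = 1: acc = O + (4, 0) = (4, 0)

4P = (4, 0)


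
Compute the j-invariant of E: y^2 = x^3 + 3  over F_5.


Delta = -16(4 a^3 + 27 b^2) mod 5 = 2
-1728 * (4 a)^3 = -1728 * (4*0)^3 mod 5 = 0
j = 0 * 2^(-1) mod 5 = 0

j = 0 (mod 5)


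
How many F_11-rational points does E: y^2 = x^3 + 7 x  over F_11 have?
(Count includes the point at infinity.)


For each x in F_11, count y with y^2 = x^3 + 7 x + 0 mod 11:
  x = 0: RHS = 0, y in [0]  -> 1 point(s)
  x = 2: RHS = 0, y in [0]  -> 1 point(s)
  x = 3: RHS = 4, y in [2, 9]  -> 2 point(s)
  x = 4: RHS = 4, y in [2, 9]  -> 2 point(s)
  x = 6: RHS = 5, y in [4, 7]  -> 2 point(s)
  x = 9: RHS = 0, y in [0]  -> 1 point(s)
  x = 10: RHS = 3, y in [5, 6]  -> 2 point(s)
Affine points: 11. Add the point at infinity: total = 12.

#E(F_11) = 12


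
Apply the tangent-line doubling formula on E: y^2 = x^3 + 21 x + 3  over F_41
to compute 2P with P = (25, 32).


Doubling: s = (3 x1^2 + a) / (2 y1)
s = (3*25^2 + 21) / (2*32) mod 41 = 4
x3 = s^2 - 2 x1 mod 41 = 4^2 - 2*25 = 7
y3 = s (x1 - x3) - y1 mod 41 = 4 * (25 - 7) - 32 = 40

2P = (7, 40)


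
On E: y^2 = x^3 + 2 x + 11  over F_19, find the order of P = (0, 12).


Compute successive multiples of P until we hit O:
  1P = (0, 12)
  2P = (7, 8)
  3P = (10, 10)
  4P = (6, 12)
  5P = (13, 7)
  6P = (3, 14)
  7P = (8, 8)
  8P = (16, 15)
  ... (continuing to 25P)
  25P = O

ord(P) = 25


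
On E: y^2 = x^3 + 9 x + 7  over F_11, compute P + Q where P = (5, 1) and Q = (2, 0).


P != Q, so use the chord formula.
s = (y2 - y1) / (x2 - x1) = (10) / (8) mod 11 = 4
x3 = s^2 - x1 - x2 mod 11 = 4^2 - 5 - 2 = 9
y3 = s (x1 - x3) - y1 mod 11 = 4 * (5 - 9) - 1 = 5

P + Q = (9, 5)


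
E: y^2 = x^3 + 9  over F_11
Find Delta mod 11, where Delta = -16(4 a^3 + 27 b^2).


4 a^3 + 27 b^2 = 4*0^3 + 27*9^2 = 0 + 2187 = 2187
Delta = -16 * (2187) = -34992
Delta mod 11 = 10

Delta = 10 (mod 11)


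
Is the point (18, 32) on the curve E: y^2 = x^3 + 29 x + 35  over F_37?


Check whether y^2 = x^3 + 29 x + 35 (mod 37) for (x, y) = (18, 32).
LHS: y^2 = 32^2 mod 37 = 25
RHS: x^3 + 29 x + 35 = 18^3 + 29*18 + 35 mod 37 = 25
LHS = RHS

Yes, on the curve


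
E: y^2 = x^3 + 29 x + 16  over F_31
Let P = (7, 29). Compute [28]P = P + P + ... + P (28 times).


k = 28 = 11100_2 (binary, LSB first: 00111)
Double-and-add from P = (7, 29):
  bit 0 = 0: acc unchanged = O
  bit 1 = 0: acc unchanged = O
  bit 2 = 1: acc = O + (2, 12) = (2, 12)
  bit 3 = 1: acc = (2, 12) + (5, 10) = (21, 11)
  bit 4 = 1: acc = (21, 11) + (22, 7) = (4, 14)

28P = (4, 14)


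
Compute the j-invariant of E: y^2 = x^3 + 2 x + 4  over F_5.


Delta = -16(4 a^3 + 27 b^2) mod 5 = 1
-1728 * (4 a)^3 = -1728 * (4*2)^3 mod 5 = 4
j = 4 * 1^(-1) mod 5 = 4

j = 4 (mod 5)


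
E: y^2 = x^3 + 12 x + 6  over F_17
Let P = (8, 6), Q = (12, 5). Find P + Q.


P != Q, so use the chord formula.
s = (y2 - y1) / (x2 - x1) = (16) / (4) mod 17 = 4
x3 = s^2 - x1 - x2 mod 17 = 4^2 - 8 - 12 = 13
y3 = s (x1 - x3) - y1 mod 17 = 4 * (8 - 13) - 6 = 8

P + Q = (13, 8)


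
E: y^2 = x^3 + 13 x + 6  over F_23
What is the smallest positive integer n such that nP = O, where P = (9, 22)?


Compute successive multiples of P until we hit O:
  1P = (9, 22)
  2P = (13, 7)
  3P = (5, 9)
  4P = (21, 8)
  5P = (18, 0)
  6P = (21, 15)
  7P = (5, 14)
  8P = (13, 16)
  ... (continuing to 10P)
  10P = O

ord(P) = 10


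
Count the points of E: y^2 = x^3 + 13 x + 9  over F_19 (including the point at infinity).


For each x in F_19, count y with y^2 = x^3 + 13 x + 9 mod 19:
  x = 0: RHS = 9, y in [3, 16]  -> 2 point(s)
  x = 1: RHS = 4, y in [2, 17]  -> 2 point(s)
  x = 2: RHS = 5, y in [9, 10]  -> 2 point(s)
  x = 4: RHS = 11, y in [7, 12]  -> 2 point(s)
  x = 5: RHS = 9, y in [3, 16]  -> 2 point(s)
  x = 7: RHS = 6, y in [5, 14]  -> 2 point(s)
  x = 8: RHS = 17, y in [6, 13]  -> 2 point(s)
  x = 9: RHS = 0, y in [0]  -> 1 point(s)
  x = 11: RHS = 1, y in [1, 18]  -> 2 point(s)
  x = 13: RHS = 0, y in [0]  -> 1 point(s)
  x = 14: RHS = 9, y in [3, 16]  -> 2 point(s)
  x = 15: RHS = 7, y in [8, 11]  -> 2 point(s)
  x = 16: RHS = 0, y in [0]  -> 1 point(s)
Affine points: 23. Add the point at infinity: total = 24.

#E(F_19) = 24


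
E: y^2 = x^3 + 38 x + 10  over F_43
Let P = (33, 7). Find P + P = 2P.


Doubling: s = (3 x1^2 + a) / (2 y1)
s = (3*33^2 + 38) / (2*7) mod 43 = 18
x3 = s^2 - 2 x1 mod 43 = 18^2 - 2*33 = 0
y3 = s (x1 - x3) - y1 mod 43 = 18 * (33 - 0) - 7 = 28

2P = (0, 28)


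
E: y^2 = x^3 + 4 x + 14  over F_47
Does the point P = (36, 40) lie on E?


Check whether y^2 = x^3 + 4 x + 14 (mod 47) for (x, y) = (36, 40).
LHS: y^2 = 40^2 mod 47 = 2
RHS: x^3 + 4 x + 14 = 36^3 + 4*36 + 14 mod 47 = 2
LHS = RHS

Yes, on the curve


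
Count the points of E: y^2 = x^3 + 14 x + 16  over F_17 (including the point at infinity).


For each x in F_17, count y with y^2 = x^3 + 14 x + 16 mod 17:
  x = 0: RHS = 16, y in [4, 13]  -> 2 point(s)
  x = 2: RHS = 1, y in [1, 16]  -> 2 point(s)
  x = 3: RHS = 0, y in [0]  -> 1 point(s)
  x = 4: RHS = 0, y in [0]  -> 1 point(s)
  x = 7: RHS = 15, y in [7, 10]  -> 2 point(s)
  x = 9: RHS = 4, y in [2, 15]  -> 2 point(s)
  x = 10: RHS = 0, y in [0]  -> 1 point(s)
  x = 12: RHS = 8, y in [5, 12]  -> 2 point(s)
  x = 13: RHS = 15, y in [7, 10]  -> 2 point(s)
  x = 14: RHS = 15, y in [7, 10]  -> 2 point(s)
  x = 16: RHS = 1, y in [1, 16]  -> 2 point(s)
Affine points: 19. Add the point at infinity: total = 20.

#E(F_17) = 20


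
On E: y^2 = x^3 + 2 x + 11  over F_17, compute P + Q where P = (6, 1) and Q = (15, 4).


P != Q, so use the chord formula.
s = (y2 - y1) / (x2 - x1) = (3) / (9) mod 17 = 6
x3 = s^2 - x1 - x2 mod 17 = 6^2 - 6 - 15 = 15
y3 = s (x1 - x3) - y1 mod 17 = 6 * (6 - 15) - 1 = 13

P + Q = (15, 13)


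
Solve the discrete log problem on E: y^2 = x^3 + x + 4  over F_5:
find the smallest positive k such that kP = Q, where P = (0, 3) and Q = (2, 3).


Enumerate multiples of P until we hit Q = (2, 3):
  1P = (0, 3)
  2P = (1, 1)
  3P = (3, 3)
  4P = (2, 2)
  5P = (2, 3)
Match found at i = 5.

k = 5


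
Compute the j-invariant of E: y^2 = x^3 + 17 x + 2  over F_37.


Delta = -16(4 a^3 + 27 b^2) mod 37 = 5
-1728 * (4 a)^3 = -1728 * (4*17)^3 mod 37 = 29
j = 29 * 5^(-1) mod 37 = 28

j = 28 (mod 37)


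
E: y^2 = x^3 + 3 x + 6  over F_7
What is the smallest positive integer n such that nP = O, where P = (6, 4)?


Compute successive multiples of P until we hit O:
  1P = (6, 4)
  2P = (3, 0)
  3P = (6, 3)
  4P = O

ord(P) = 4


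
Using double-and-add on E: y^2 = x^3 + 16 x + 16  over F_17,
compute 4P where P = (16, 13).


k = 4 = 100_2 (binary, LSB first: 001)
Double-and-add from P = (16, 13):
  bit 0 = 0: acc unchanged = O
  bit 1 = 0: acc unchanged = O
  bit 2 = 1: acc = O + (14, 3) = (14, 3)

4P = (14, 3)


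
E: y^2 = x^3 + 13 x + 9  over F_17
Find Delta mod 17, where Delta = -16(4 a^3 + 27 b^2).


4 a^3 + 27 b^2 = 4*13^3 + 27*9^2 = 8788 + 2187 = 10975
Delta = -16 * (10975) = -175600
Delta mod 17 = 10

Delta = 10 (mod 17)


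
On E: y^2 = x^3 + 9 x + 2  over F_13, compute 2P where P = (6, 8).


Doubling: s = (3 x1^2 + a) / (2 y1)
s = (3*6^2 + 9) / (2*8) mod 13 = 0
x3 = s^2 - 2 x1 mod 13 = 0^2 - 2*6 = 1
y3 = s (x1 - x3) - y1 mod 13 = 0 * (6 - 1) - 8 = 5

2P = (1, 5)


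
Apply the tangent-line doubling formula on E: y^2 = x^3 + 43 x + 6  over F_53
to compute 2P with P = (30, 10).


Doubling: s = (3 x1^2 + a) / (2 y1)
s = (3*30^2 + 43) / (2*10) mod 53 = 2
x3 = s^2 - 2 x1 mod 53 = 2^2 - 2*30 = 50
y3 = s (x1 - x3) - y1 mod 53 = 2 * (30 - 50) - 10 = 3

2P = (50, 3)


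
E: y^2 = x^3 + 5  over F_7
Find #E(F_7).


For each x in F_7, count y with y^2 = x^3 + 0 x + 5 mod 7:
  x = 3: RHS = 4, y in [2, 5]  -> 2 point(s)
  x = 5: RHS = 4, y in [2, 5]  -> 2 point(s)
  x = 6: RHS = 4, y in [2, 5]  -> 2 point(s)
Affine points: 6. Add the point at infinity: total = 7.

#E(F_7) = 7


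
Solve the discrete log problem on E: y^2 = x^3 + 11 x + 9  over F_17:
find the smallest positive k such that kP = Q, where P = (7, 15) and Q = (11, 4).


Enumerate multiples of P until we hit Q = (11, 4):
  1P = (7, 15)
  2P = (12, 4)
  3P = (11, 4)
Match found at i = 3.

k = 3


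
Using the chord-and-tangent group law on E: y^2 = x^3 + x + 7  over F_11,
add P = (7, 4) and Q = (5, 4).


P != Q, so use the chord formula.
s = (y2 - y1) / (x2 - x1) = (0) / (9) mod 11 = 0
x3 = s^2 - x1 - x2 mod 11 = 0^2 - 7 - 5 = 10
y3 = s (x1 - x3) - y1 mod 11 = 0 * (7 - 10) - 4 = 7

P + Q = (10, 7)


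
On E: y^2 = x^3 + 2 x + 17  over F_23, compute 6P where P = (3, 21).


k = 6 = 110_2 (binary, LSB first: 011)
Double-and-add from P = (3, 21):
  bit 0 = 0: acc unchanged = O
  bit 1 = 1: acc = O + (2, 12) = (2, 12)
  bit 2 = 1: acc = (2, 12) + (8, 19) = (15, 15)

6P = (15, 15)


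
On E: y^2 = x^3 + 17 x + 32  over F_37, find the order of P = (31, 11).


Compute successive multiples of P until we hit O:
  1P = (31, 11)
  2P = (28, 1)
  3P = (22, 19)
  4P = (9, 27)
  5P = (33, 14)
  6P = (3, 31)
  7P = (2, 0)
  8P = (3, 6)
  ... (continuing to 14P)
  14P = O

ord(P) = 14


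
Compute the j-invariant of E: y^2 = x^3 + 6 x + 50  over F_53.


Delta = -16(4 a^3 + 27 b^2) mod 53 = 43
-1728 * (4 a)^3 = -1728 * (4*6)^3 mod 53 = 23
j = 23 * 43^(-1) mod 53 = 3

j = 3 (mod 53)


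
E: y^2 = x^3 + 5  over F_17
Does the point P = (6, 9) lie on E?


Check whether y^2 = x^3 + 0 x + 5 (mod 17) for (x, y) = (6, 9).
LHS: y^2 = 9^2 mod 17 = 13
RHS: x^3 + 0 x + 5 = 6^3 + 0*6 + 5 mod 17 = 0
LHS != RHS

No, not on the curve


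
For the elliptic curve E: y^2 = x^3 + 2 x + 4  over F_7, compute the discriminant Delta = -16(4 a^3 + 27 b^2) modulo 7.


4 a^3 + 27 b^2 = 4*2^3 + 27*4^2 = 32 + 432 = 464
Delta = -16 * (464) = -7424
Delta mod 7 = 3

Delta = 3 (mod 7)


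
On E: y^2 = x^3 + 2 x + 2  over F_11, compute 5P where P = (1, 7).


k = 5 = 101_2 (binary, LSB first: 101)
Double-and-add from P = (1, 7):
  bit 0 = 1: acc = O + (1, 7) = (1, 7)
  bit 1 = 0: acc unchanged = (1, 7)
  bit 2 = 1: acc = (1, 7) + (5, 7) = (5, 4)

5P = (5, 4)


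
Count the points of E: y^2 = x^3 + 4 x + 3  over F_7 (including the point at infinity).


For each x in F_7, count y with y^2 = x^3 + 4 x + 3 mod 7:
  x = 1: RHS = 1, y in [1, 6]  -> 2 point(s)
  x = 3: RHS = 0, y in [0]  -> 1 point(s)
  x = 5: RHS = 1, y in [1, 6]  -> 2 point(s)
Affine points: 5. Add the point at infinity: total = 6.

#E(F_7) = 6


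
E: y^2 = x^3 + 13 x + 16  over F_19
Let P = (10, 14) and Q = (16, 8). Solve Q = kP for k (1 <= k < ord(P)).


Enumerate multiples of P until we hit Q = (16, 8):
  1P = (10, 14)
  2P = (0, 15)
  3P = (13, 11)
  4P = (16, 11)
  5P = (17, 18)
  6P = (9, 11)
  7P = (9, 8)
  8P = (17, 1)
  9P = (16, 8)
Match found at i = 9.

k = 9


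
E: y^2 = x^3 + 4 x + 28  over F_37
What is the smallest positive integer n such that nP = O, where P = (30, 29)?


Compute successive multiples of P until we hit O:
  1P = (30, 29)
  2P = (11, 16)
  3P = (6, 3)
  4P = (5, 32)
  5P = (9, 4)
  6P = (24, 31)
  7P = (16, 28)
  8P = (18, 30)
  ... (continuing to 49P)
  49P = O

ord(P) = 49


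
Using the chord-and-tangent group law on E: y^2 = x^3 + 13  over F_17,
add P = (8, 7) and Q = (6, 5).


P != Q, so use the chord formula.
s = (y2 - y1) / (x2 - x1) = (15) / (15) mod 17 = 1
x3 = s^2 - x1 - x2 mod 17 = 1^2 - 8 - 6 = 4
y3 = s (x1 - x3) - y1 mod 17 = 1 * (8 - 4) - 7 = 14

P + Q = (4, 14)


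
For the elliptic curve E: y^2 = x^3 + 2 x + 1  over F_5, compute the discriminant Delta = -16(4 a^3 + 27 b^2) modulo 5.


4 a^3 + 27 b^2 = 4*2^3 + 27*1^2 = 32 + 27 = 59
Delta = -16 * (59) = -944
Delta mod 5 = 1

Delta = 1 (mod 5)


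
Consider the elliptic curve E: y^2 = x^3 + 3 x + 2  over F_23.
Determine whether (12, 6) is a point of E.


Check whether y^2 = x^3 + 3 x + 2 (mod 23) for (x, y) = (12, 6).
LHS: y^2 = 6^2 mod 23 = 13
RHS: x^3 + 3 x + 2 = 12^3 + 3*12 + 2 mod 23 = 18
LHS != RHS

No, not on the curve


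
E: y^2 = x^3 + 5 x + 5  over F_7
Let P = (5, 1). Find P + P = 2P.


Doubling: s = (3 x1^2 + a) / (2 y1)
s = (3*5^2 + 5) / (2*1) mod 7 = 5
x3 = s^2 - 2 x1 mod 7 = 5^2 - 2*5 = 1
y3 = s (x1 - x3) - y1 mod 7 = 5 * (5 - 1) - 1 = 5

2P = (1, 5)


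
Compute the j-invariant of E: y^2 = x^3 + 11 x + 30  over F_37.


Delta = -16(4 a^3 + 27 b^2) mod 37 = 23
-1728 * (4 a)^3 = -1728 * (4*11)^3 mod 37 = 36
j = 36 * 23^(-1) mod 37 = 8

j = 8 (mod 37)


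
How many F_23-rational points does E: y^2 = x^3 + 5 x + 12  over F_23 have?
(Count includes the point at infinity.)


For each x in F_23, count y with y^2 = x^3 + 5 x + 12 mod 23:
  x = 0: RHS = 12, y in [9, 14]  -> 2 point(s)
  x = 1: RHS = 18, y in [8, 15]  -> 2 point(s)
  x = 3: RHS = 8, y in [10, 13]  -> 2 point(s)
  x = 4: RHS = 4, y in [2, 21]  -> 2 point(s)
  x = 5: RHS = 1, y in [1, 22]  -> 2 point(s)
  x = 8: RHS = 12, y in [9, 14]  -> 2 point(s)
  x = 9: RHS = 4, y in [2, 21]  -> 2 point(s)
  x = 10: RHS = 4, y in [2, 21]  -> 2 point(s)
  x = 11: RHS = 18, y in [8, 15]  -> 2 point(s)
  x = 12: RHS = 6, y in [11, 12]  -> 2 point(s)
  x = 15: RHS = 12, y in [9, 14]  -> 2 point(s)
  x = 16: RHS = 2, y in [5, 18]  -> 2 point(s)
  x = 18: RHS = 0, y in [0]  -> 1 point(s)
  x = 20: RHS = 16, y in [4, 19]  -> 2 point(s)
  x = 22: RHS = 6, y in [11, 12]  -> 2 point(s)
Affine points: 29. Add the point at infinity: total = 30.

#E(F_23) = 30


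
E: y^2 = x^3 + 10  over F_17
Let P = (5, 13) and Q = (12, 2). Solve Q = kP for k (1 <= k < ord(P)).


Enumerate multiples of P until we hit Q = (12, 2):
  1P = (5, 13)
  2P = (16, 3)
  3P = (12, 15)
  4P = (15, 6)
  5P = (15, 11)
  6P = (12, 2)
Match found at i = 6.

k = 6


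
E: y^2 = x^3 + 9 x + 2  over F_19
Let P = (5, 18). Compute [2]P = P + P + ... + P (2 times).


k = 2 = 10_2 (binary, LSB first: 01)
Double-and-add from P = (5, 18):
  bit 0 = 0: acc unchanged = O
  bit 1 = 1: acc = O + (6, 5) = (6, 5)

2P = (6, 5)


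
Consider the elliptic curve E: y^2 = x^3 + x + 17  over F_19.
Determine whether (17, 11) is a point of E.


Check whether y^2 = x^3 + 1 x + 17 (mod 19) for (x, y) = (17, 11).
LHS: y^2 = 11^2 mod 19 = 7
RHS: x^3 + 1 x + 17 = 17^3 + 1*17 + 17 mod 19 = 7
LHS = RHS

Yes, on the curve


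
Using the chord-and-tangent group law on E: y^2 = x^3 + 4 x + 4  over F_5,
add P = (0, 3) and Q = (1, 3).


P != Q, so use the chord formula.
s = (y2 - y1) / (x2 - x1) = (0) / (1) mod 5 = 0
x3 = s^2 - x1 - x2 mod 5 = 0^2 - 0 - 1 = 4
y3 = s (x1 - x3) - y1 mod 5 = 0 * (0 - 4) - 3 = 2

P + Q = (4, 2)


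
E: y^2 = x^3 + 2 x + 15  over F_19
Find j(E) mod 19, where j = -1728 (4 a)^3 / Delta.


Delta = -16(4 a^3 + 27 b^2) mod 19 = 5
-1728 * (4 a)^3 = -1728 * (4*2)^3 mod 19 = 18
j = 18 * 5^(-1) mod 19 = 15

j = 15 (mod 19)


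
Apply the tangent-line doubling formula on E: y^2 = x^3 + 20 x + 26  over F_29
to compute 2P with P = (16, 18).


Doubling: s = (3 x1^2 + a) / (2 y1)
s = (3*16^2 + 20) / (2*18) mod 29 = 9
x3 = s^2 - 2 x1 mod 29 = 9^2 - 2*16 = 20
y3 = s (x1 - x3) - y1 mod 29 = 9 * (16 - 20) - 18 = 4

2P = (20, 4)


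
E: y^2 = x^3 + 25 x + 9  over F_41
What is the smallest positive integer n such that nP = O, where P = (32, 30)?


Compute successive multiples of P until we hit O:
  1P = (32, 30)
  2P = (19, 39)
  3P = (39, 19)
  4P = (21, 23)
  5P = (25, 8)
  6P = (24, 1)
  7P = (18, 31)
  8P = (0, 38)
  ... (continuing to 19P)
  19P = O

ord(P) = 19


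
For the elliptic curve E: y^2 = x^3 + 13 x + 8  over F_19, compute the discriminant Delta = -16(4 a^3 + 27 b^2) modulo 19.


4 a^3 + 27 b^2 = 4*13^3 + 27*8^2 = 8788 + 1728 = 10516
Delta = -16 * (10516) = -168256
Delta mod 19 = 8

Delta = 8 (mod 19)


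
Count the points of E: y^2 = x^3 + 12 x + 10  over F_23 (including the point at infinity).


For each x in F_23, count y with y^2 = x^3 + 12 x + 10 mod 23:
  x = 1: RHS = 0, y in [0]  -> 1 point(s)
  x = 3: RHS = 4, y in [2, 21]  -> 2 point(s)
  x = 7: RHS = 0, y in [0]  -> 1 point(s)
  x = 10: RHS = 3, y in [7, 16]  -> 2 point(s)
  x = 11: RHS = 1, y in [1, 22]  -> 2 point(s)
  x = 14: RHS = 1, y in [1, 22]  -> 2 point(s)
  x = 15: RHS = 0, y in [0]  -> 1 point(s)
  x = 18: RHS = 9, y in [3, 20]  -> 2 point(s)
  x = 19: RHS = 13, y in [6, 17]  -> 2 point(s)
  x = 20: RHS = 16, y in [4, 19]  -> 2 point(s)
  x = 21: RHS = 1, y in [1, 22]  -> 2 point(s)
Affine points: 19. Add the point at infinity: total = 20.

#E(F_23) = 20


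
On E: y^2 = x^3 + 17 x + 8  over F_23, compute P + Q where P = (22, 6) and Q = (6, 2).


P != Q, so use the chord formula.
s = (y2 - y1) / (x2 - x1) = (19) / (7) mod 23 = 6
x3 = s^2 - x1 - x2 mod 23 = 6^2 - 22 - 6 = 8
y3 = s (x1 - x3) - y1 mod 23 = 6 * (22 - 8) - 6 = 9

P + Q = (8, 9)


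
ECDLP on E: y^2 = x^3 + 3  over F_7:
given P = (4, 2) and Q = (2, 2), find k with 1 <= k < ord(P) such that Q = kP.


Enumerate multiples of P until we hit Q = (2, 2):
  1P = (4, 2)
  2P = (3, 3)
  3P = (1, 2)
  4P = (2, 5)
  5P = (5, 3)
  6P = (6, 3)
  7P = (6, 4)
  8P = (5, 4)
  9P = (2, 2)
Match found at i = 9.

k = 9


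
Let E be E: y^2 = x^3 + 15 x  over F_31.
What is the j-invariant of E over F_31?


Delta = -16(4 a^3 + 27 b^2) mod 31 = 8
-1728 * (4 a)^3 = -1728 * (4*15)^3 mod 31 = 29
j = 29 * 8^(-1) mod 31 = 23

j = 23 (mod 31)


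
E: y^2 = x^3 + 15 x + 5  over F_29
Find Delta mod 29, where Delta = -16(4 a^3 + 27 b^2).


4 a^3 + 27 b^2 = 4*15^3 + 27*5^2 = 13500 + 675 = 14175
Delta = -16 * (14175) = -226800
Delta mod 29 = 9

Delta = 9 (mod 29)


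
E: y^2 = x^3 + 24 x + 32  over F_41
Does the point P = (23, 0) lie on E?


Check whether y^2 = x^3 + 24 x + 32 (mod 41) for (x, y) = (23, 0).
LHS: y^2 = 0^2 mod 41 = 0
RHS: x^3 + 24 x + 32 = 23^3 + 24*23 + 32 mod 41 = 0
LHS = RHS

Yes, on the curve


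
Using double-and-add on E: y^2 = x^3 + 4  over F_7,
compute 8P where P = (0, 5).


k = 8 = 1000_2 (binary, LSB first: 0001)
Double-and-add from P = (0, 5):
  bit 0 = 0: acc unchanged = O
  bit 1 = 0: acc unchanged = O
  bit 2 = 0: acc unchanged = O
  bit 3 = 1: acc = O + (0, 2) = (0, 2)

8P = (0, 2)


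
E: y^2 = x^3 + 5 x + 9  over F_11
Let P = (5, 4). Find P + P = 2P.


Doubling: s = (3 x1^2 + a) / (2 y1)
s = (3*5^2 + 5) / (2*4) mod 11 = 10
x3 = s^2 - 2 x1 mod 11 = 10^2 - 2*5 = 2
y3 = s (x1 - x3) - y1 mod 11 = 10 * (5 - 2) - 4 = 4

2P = (2, 4)


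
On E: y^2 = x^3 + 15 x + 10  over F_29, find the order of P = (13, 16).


Compute successive multiples of P until we hit O:
  1P = (13, 16)
  2P = (3, 13)
  3P = (7, 9)
  4P = (16, 24)
  5P = (20, 4)
  6P = (9, 2)
  7P = (12, 2)
  8P = (26, 5)
  ... (continuing to 40P)
  40P = O

ord(P) = 40


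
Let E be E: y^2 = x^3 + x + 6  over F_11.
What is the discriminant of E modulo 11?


4 a^3 + 27 b^2 = 4*1^3 + 27*6^2 = 4 + 972 = 976
Delta = -16 * (976) = -15616
Delta mod 11 = 4

Delta = 4 (mod 11)


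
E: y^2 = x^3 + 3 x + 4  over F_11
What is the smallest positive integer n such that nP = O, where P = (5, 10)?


Compute successive multiples of P until we hit O:
  1P = (5, 10)
  2P = (4, 6)
  3P = (7, 4)
  4P = (8, 10)
  5P = (9, 1)
  6P = (0, 9)
  7P = (10, 0)
  8P = (0, 2)
  ... (continuing to 14P)
  14P = O

ord(P) = 14


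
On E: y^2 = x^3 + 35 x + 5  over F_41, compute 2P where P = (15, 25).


Doubling: s = (3 x1^2 + a) / (2 y1)
s = (3*15^2 + 35) / (2*25) mod 41 = 6
x3 = s^2 - 2 x1 mod 41 = 6^2 - 2*15 = 6
y3 = s (x1 - x3) - y1 mod 41 = 6 * (15 - 6) - 25 = 29

2P = (6, 29)


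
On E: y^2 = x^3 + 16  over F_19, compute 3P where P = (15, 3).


k = 3 = 11_2 (binary, LSB first: 11)
Double-and-add from P = (15, 3):
  bit 0 = 1: acc = O + (15, 3) = (15, 3)
  bit 1 = 1: acc = (15, 3) + (15, 16) = O

3P = O


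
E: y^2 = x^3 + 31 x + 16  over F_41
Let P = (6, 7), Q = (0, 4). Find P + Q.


P != Q, so use the chord formula.
s = (y2 - y1) / (x2 - x1) = (38) / (35) mod 41 = 21
x3 = s^2 - x1 - x2 mod 41 = 21^2 - 6 - 0 = 25
y3 = s (x1 - x3) - y1 mod 41 = 21 * (6 - 25) - 7 = 4

P + Q = (25, 4)


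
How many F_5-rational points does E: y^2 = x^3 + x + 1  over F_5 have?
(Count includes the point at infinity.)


For each x in F_5, count y with y^2 = x^3 + 1 x + 1 mod 5:
  x = 0: RHS = 1, y in [1, 4]  -> 2 point(s)
  x = 2: RHS = 1, y in [1, 4]  -> 2 point(s)
  x = 3: RHS = 1, y in [1, 4]  -> 2 point(s)
  x = 4: RHS = 4, y in [2, 3]  -> 2 point(s)
Affine points: 8. Add the point at infinity: total = 9.

#E(F_5) = 9


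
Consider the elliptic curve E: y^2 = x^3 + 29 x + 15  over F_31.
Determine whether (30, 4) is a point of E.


Check whether y^2 = x^3 + 29 x + 15 (mod 31) for (x, y) = (30, 4).
LHS: y^2 = 4^2 mod 31 = 16
RHS: x^3 + 29 x + 15 = 30^3 + 29*30 + 15 mod 31 = 16
LHS = RHS

Yes, on the curve


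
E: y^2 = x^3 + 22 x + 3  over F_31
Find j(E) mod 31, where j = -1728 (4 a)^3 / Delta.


Delta = -16(4 a^3 + 27 b^2) mod 31 = 19
-1728 * (4 a)^3 = -1728 * (4*22)^3 mod 31 = 23
j = 23 * 19^(-1) mod 31 = 11

j = 11 (mod 31)


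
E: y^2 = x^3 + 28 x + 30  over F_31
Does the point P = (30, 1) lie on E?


Check whether y^2 = x^3 + 28 x + 30 (mod 31) for (x, y) = (30, 1).
LHS: y^2 = 1^2 mod 31 = 1
RHS: x^3 + 28 x + 30 = 30^3 + 28*30 + 30 mod 31 = 1
LHS = RHS

Yes, on the curve


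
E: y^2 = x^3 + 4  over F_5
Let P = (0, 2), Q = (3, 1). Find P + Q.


P != Q, so use the chord formula.
s = (y2 - y1) / (x2 - x1) = (4) / (3) mod 5 = 3
x3 = s^2 - x1 - x2 mod 5 = 3^2 - 0 - 3 = 1
y3 = s (x1 - x3) - y1 mod 5 = 3 * (0 - 1) - 2 = 0

P + Q = (1, 0)


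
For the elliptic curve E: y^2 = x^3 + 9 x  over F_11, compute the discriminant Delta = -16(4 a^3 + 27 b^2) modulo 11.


4 a^3 + 27 b^2 = 4*9^3 + 27*0^2 = 2916 + 0 = 2916
Delta = -16 * (2916) = -46656
Delta mod 11 = 6

Delta = 6 (mod 11)


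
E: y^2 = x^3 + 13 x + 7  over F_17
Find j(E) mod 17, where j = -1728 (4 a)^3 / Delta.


Delta = -16(4 a^3 + 27 b^2) mod 17 = 13
-1728 * (4 a)^3 = -1728 * (4*13)^3 mod 17 = 6
j = 6 * 13^(-1) mod 17 = 7

j = 7 (mod 17)


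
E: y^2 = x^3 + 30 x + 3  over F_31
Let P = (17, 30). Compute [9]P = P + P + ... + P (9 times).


k = 9 = 1001_2 (binary, LSB first: 1001)
Double-and-add from P = (17, 30):
  bit 0 = 1: acc = O + (17, 30) = (17, 30)
  bit 1 = 0: acc unchanged = (17, 30)
  bit 2 = 0: acc unchanged = (17, 30)
  bit 3 = 1: acc = (17, 30) + (21, 6) = (29, 11)

9P = (29, 11)


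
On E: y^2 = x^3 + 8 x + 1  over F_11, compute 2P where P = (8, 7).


Doubling: s = (3 x1^2 + a) / (2 y1)
s = (3*8^2 + 8) / (2*7) mod 11 = 8
x3 = s^2 - 2 x1 mod 11 = 8^2 - 2*8 = 4
y3 = s (x1 - x3) - y1 mod 11 = 8 * (8 - 4) - 7 = 3

2P = (4, 3)


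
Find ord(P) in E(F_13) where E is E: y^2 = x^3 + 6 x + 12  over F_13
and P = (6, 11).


Compute successive multiples of P until we hit O:
  1P = (6, 11)
  2P = (4, 10)
  3P = (0, 5)
  4P = (8, 0)
  5P = (0, 8)
  6P = (4, 3)
  7P = (6, 2)
  8P = O

ord(P) = 8


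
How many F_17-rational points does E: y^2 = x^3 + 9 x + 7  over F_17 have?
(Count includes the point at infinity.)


For each x in F_17, count y with y^2 = x^3 + 9 x + 7 mod 17:
  x = 1: RHS = 0, y in [0]  -> 1 point(s)
  x = 2: RHS = 16, y in [4, 13]  -> 2 point(s)
  x = 8: RHS = 13, y in [8, 9]  -> 2 point(s)
  x = 9: RHS = 1, y in [1, 16]  -> 2 point(s)
  x = 10: RHS = 9, y in [3, 14]  -> 2 point(s)
  x = 11: RHS = 9, y in [3, 14]  -> 2 point(s)
  x = 13: RHS = 9, y in [3, 14]  -> 2 point(s)
  x = 14: RHS = 4, y in [2, 15]  -> 2 point(s)
  x = 15: RHS = 15, y in [7, 10]  -> 2 point(s)
Affine points: 17. Add the point at infinity: total = 18.

#E(F_17) = 18


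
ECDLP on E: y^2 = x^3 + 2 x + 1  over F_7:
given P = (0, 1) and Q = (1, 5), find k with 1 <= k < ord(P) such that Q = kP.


Enumerate multiples of P until we hit Q = (1, 5):
  1P = (0, 1)
  2P = (1, 5)
Match found at i = 2.

k = 2


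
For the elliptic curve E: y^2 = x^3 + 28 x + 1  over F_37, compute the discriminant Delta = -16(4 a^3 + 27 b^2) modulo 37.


4 a^3 + 27 b^2 = 4*28^3 + 27*1^2 = 87808 + 27 = 87835
Delta = -16 * (87835) = -1405360
Delta mod 37 = 11

Delta = 11 (mod 37)


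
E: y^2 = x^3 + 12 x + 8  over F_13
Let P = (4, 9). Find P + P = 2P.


Doubling: s = (3 x1^2 + a) / (2 y1)
s = (3*4^2 + 12) / (2*9) mod 13 = 12
x3 = s^2 - 2 x1 mod 13 = 12^2 - 2*4 = 6
y3 = s (x1 - x3) - y1 mod 13 = 12 * (4 - 6) - 9 = 6

2P = (6, 6)


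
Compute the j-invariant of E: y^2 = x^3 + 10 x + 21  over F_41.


Delta = -16(4 a^3 + 27 b^2) mod 41 = 16
-1728 * (4 a)^3 = -1728 * (4*10)^3 mod 41 = 6
j = 6 * 16^(-1) mod 41 = 26

j = 26 (mod 41)


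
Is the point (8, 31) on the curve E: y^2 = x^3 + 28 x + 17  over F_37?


Check whether y^2 = x^3 + 28 x + 17 (mod 37) for (x, y) = (8, 31).
LHS: y^2 = 31^2 mod 37 = 36
RHS: x^3 + 28 x + 17 = 8^3 + 28*8 + 17 mod 37 = 13
LHS != RHS

No, not on the curve


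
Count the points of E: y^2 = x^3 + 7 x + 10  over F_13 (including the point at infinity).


For each x in F_13, count y with y^2 = x^3 + 7 x + 10 mod 13:
  x = 0: RHS = 10, y in [6, 7]  -> 2 point(s)
  x = 5: RHS = 1, y in [1, 12]  -> 2 point(s)
  x = 7: RHS = 12, y in [5, 8]  -> 2 point(s)
  x = 9: RHS = 9, y in [3, 10]  -> 2 point(s)
  x = 10: RHS = 1, y in [1, 12]  -> 2 point(s)
  x = 11: RHS = 1, y in [1, 12]  -> 2 point(s)
Affine points: 12. Add the point at infinity: total = 13.

#E(F_13) = 13


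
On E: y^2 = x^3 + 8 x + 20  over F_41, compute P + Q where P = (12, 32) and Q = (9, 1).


P != Q, so use the chord formula.
s = (y2 - y1) / (x2 - x1) = (10) / (38) mod 41 = 24
x3 = s^2 - x1 - x2 mod 41 = 24^2 - 12 - 9 = 22
y3 = s (x1 - x3) - y1 mod 41 = 24 * (12 - 22) - 32 = 15

P + Q = (22, 15)


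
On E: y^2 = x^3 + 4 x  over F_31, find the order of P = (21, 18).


Compute successive multiples of P until we hit O:
  1P = (21, 18)
  2P = (14, 17)
  3P = (15, 5)
  4P = (4, 24)
  5P = (22, 17)
  6P = (20, 12)
  7P = (26, 14)
  8P = (2, 4)
  ... (continuing to 32P)
  32P = O

ord(P) = 32


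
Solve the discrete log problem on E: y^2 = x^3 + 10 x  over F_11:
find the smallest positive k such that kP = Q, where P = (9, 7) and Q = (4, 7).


Enumerate multiples of P until we hit Q = (4, 7):
  1P = (9, 7)
  2P = (4, 4)
  3P = (1, 0)
  4P = (4, 7)
Match found at i = 4.

k = 4


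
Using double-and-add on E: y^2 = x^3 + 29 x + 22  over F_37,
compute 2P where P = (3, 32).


k = 2 = 10_2 (binary, LSB first: 01)
Double-and-add from P = (3, 32):
  bit 0 = 0: acc unchanged = O
  bit 1 = 1: acc = O + (15, 13) = (15, 13)

2P = (15, 13)


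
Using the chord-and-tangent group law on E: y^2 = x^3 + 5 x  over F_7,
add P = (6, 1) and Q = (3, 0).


P != Q, so use the chord formula.
s = (y2 - y1) / (x2 - x1) = (6) / (4) mod 7 = 5
x3 = s^2 - x1 - x2 mod 7 = 5^2 - 6 - 3 = 2
y3 = s (x1 - x3) - y1 mod 7 = 5 * (6 - 2) - 1 = 5

P + Q = (2, 5)


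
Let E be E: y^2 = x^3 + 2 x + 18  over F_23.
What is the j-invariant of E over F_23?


Delta = -16(4 a^3 + 27 b^2) mod 23 = 4
-1728 * (4 a)^3 = -1728 * (4*2)^3 mod 23 = 5
j = 5 * 4^(-1) mod 23 = 7

j = 7 (mod 23)


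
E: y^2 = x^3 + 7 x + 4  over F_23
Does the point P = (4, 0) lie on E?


Check whether y^2 = x^3 + 7 x + 4 (mod 23) for (x, y) = (4, 0).
LHS: y^2 = 0^2 mod 23 = 0
RHS: x^3 + 7 x + 4 = 4^3 + 7*4 + 4 mod 23 = 4
LHS != RHS

No, not on the curve


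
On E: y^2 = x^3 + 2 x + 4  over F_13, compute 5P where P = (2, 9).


k = 5 = 101_2 (binary, LSB first: 101)
Double-and-add from P = (2, 9):
  bit 0 = 1: acc = O + (2, 9) = (2, 9)
  bit 1 = 0: acc unchanged = (2, 9)
  bit 2 = 1: acc = (2, 9) + (0, 11) = (12, 1)

5P = (12, 1)


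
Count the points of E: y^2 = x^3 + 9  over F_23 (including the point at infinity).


For each x in F_23, count y with y^2 = x^3 + 0 x + 9 mod 23:
  x = 0: RHS = 9, y in [3, 20]  -> 2 point(s)
  x = 3: RHS = 13, y in [6, 17]  -> 2 point(s)
  x = 4: RHS = 4, y in [2, 21]  -> 2 point(s)
  x = 6: RHS = 18, y in [8, 15]  -> 2 point(s)
  x = 9: RHS = 2, y in [5, 18]  -> 2 point(s)
  x = 11: RHS = 6, y in [11, 12]  -> 2 point(s)
  x = 12: RHS = 12, y in [9, 14]  -> 2 point(s)
  x = 14: RHS = 16, y in [4, 19]  -> 2 point(s)
  x = 15: RHS = 3, y in [7, 16]  -> 2 point(s)
  x = 17: RHS = 0, y in [0]  -> 1 point(s)
  x = 21: RHS = 1, y in [1, 22]  -> 2 point(s)
  x = 22: RHS = 8, y in [10, 13]  -> 2 point(s)
Affine points: 23. Add the point at infinity: total = 24.

#E(F_23) = 24


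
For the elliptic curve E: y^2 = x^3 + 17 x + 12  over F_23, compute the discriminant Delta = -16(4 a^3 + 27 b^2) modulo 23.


4 a^3 + 27 b^2 = 4*17^3 + 27*12^2 = 19652 + 3888 = 23540
Delta = -16 * (23540) = -376640
Delta mod 23 = 8

Delta = 8 (mod 23)


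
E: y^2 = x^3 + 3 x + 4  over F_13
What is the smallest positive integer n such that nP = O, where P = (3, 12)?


Compute successive multiples of P until we hit O:
  1P = (3, 12)
  2P = (11, 4)
  3P = (0, 11)
  4P = (0, 2)
  5P = (11, 9)
  6P = (3, 1)
  7P = O

ord(P) = 7


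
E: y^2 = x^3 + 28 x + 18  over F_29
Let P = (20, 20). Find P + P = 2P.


Doubling: s = (3 x1^2 + a) / (2 y1)
s = (3*20^2 + 28) / (2*20) mod 29 = 22
x3 = s^2 - 2 x1 mod 29 = 22^2 - 2*20 = 9
y3 = s (x1 - x3) - y1 mod 29 = 22 * (20 - 9) - 20 = 19

2P = (9, 19)


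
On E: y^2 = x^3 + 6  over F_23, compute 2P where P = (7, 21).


Doubling: s = (3 x1^2 + a) / (2 y1)
s = (3*7^2 + 0) / (2*21) mod 23 = 15
x3 = s^2 - 2 x1 mod 23 = 15^2 - 2*7 = 4
y3 = s (x1 - x3) - y1 mod 23 = 15 * (7 - 4) - 21 = 1

2P = (4, 1)


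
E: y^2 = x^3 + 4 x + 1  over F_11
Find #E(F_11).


For each x in F_11, count y with y^2 = x^3 + 4 x + 1 mod 11:
  x = 0: RHS = 1, y in [1, 10]  -> 2 point(s)
  x = 4: RHS = 4, y in [2, 9]  -> 2 point(s)
  x = 5: RHS = 3, y in [5, 6]  -> 2 point(s)
  x = 7: RHS = 9, y in [3, 8]  -> 2 point(s)
Affine points: 8. Add the point at infinity: total = 9.

#E(F_11) = 9


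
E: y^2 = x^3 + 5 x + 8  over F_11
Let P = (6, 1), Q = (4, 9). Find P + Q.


P != Q, so use the chord formula.
s = (y2 - y1) / (x2 - x1) = (8) / (9) mod 11 = 7
x3 = s^2 - x1 - x2 mod 11 = 7^2 - 6 - 4 = 6
y3 = s (x1 - x3) - y1 mod 11 = 7 * (6 - 6) - 1 = 10

P + Q = (6, 10)


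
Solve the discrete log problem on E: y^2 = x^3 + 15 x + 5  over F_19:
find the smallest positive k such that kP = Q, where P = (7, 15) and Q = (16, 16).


Enumerate multiples of P until we hit Q = (16, 16):
  1P = (7, 15)
  2P = (3, 18)
  3P = (6, 8)
  4P = (17, 10)
  5P = (0, 10)
  6P = (16, 3)
  7P = (2, 10)
  8P = (11, 0)
  9P = (2, 9)
  10P = (16, 16)
Match found at i = 10.

k = 10


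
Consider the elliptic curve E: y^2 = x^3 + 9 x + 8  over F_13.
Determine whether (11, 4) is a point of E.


Check whether y^2 = x^3 + 9 x + 8 (mod 13) for (x, y) = (11, 4).
LHS: y^2 = 4^2 mod 13 = 3
RHS: x^3 + 9 x + 8 = 11^3 + 9*11 + 8 mod 13 = 8
LHS != RHS

No, not on the curve


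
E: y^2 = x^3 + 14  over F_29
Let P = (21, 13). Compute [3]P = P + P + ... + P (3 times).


k = 3 = 11_2 (binary, LSB first: 11)
Double-and-add from P = (21, 13):
  bit 0 = 1: acc = O + (21, 13) = (21, 13)
  bit 1 = 1: acc = (21, 13) + (23, 28) = (5, 20)

3P = (5, 20)


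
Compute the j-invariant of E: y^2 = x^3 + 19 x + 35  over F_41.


Delta = -16(4 a^3 + 27 b^2) mod 41 = 39
-1728 * (4 a)^3 = -1728 * (4*19)^3 mod 41 = 25
j = 25 * 39^(-1) mod 41 = 8

j = 8 (mod 41)


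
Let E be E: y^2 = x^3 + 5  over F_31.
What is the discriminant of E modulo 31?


4 a^3 + 27 b^2 = 4*0^3 + 27*5^2 = 0 + 675 = 675
Delta = -16 * (675) = -10800
Delta mod 31 = 19

Delta = 19 (mod 31)


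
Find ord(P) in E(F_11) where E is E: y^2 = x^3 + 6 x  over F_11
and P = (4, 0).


Compute successive multiples of P until we hit O:
  1P = (4, 0)
  2P = O

ord(P) = 2


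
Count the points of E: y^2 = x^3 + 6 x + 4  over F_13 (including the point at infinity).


For each x in F_13, count y with y^2 = x^3 + 6 x + 4 mod 13:
  x = 0: RHS = 4, y in [2, 11]  -> 2 point(s)
  x = 3: RHS = 10, y in [6, 7]  -> 2 point(s)
  x = 4: RHS = 1, y in [1, 12]  -> 2 point(s)
  x = 5: RHS = 3, y in [4, 9]  -> 2 point(s)
  x = 6: RHS = 9, y in [3, 10]  -> 2 point(s)
  x = 7: RHS = 12, y in [5, 8]  -> 2 point(s)
  x = 11: RHS = 10, y in [6, 7]  -> 2 point(s)
  x = 12: RHS = 10, y in [6, 7]  -> 2 point(s)
Affine points: 16. Add the point at infinity: total = 17.

#E(F_13) = 17


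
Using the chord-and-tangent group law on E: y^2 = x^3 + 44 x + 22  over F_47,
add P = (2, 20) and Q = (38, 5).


P != Q, so use the chord formula.
s = (y2 - y1) / (x2 - x1) = (32) / (36) mod 47 = 27
x3 = s^2 - x1 - x2 mod 47 = 27^2 - 2 - 38 = 31
y3 = s (x1 - x3) - y1 mod 47 = 27 * (2 - 31) - 20 = 43

P + Q = (31, 43)


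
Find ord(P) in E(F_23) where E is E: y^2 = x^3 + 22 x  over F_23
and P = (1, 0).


Compute successive multiples of P until we hit O:
  1P = (1, 0)
  2P = O

ord(P) = 2


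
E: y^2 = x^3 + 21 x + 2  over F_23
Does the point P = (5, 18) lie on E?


Check whether y^2 = x^3 + 21 x + 2 (mod 23) for (x, y) = (5, 18).
LHS: y^2 = 18^2 mod 23 = 2
RHS: x^3 + 21 x + 2 = 5^3 + 21*5 + 2 mod 23 = 2
LHS = RHS

Yes, on the curve


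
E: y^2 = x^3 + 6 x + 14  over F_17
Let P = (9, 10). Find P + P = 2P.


Doubling: s = (3 x1^2 + a) / (2 y1)
s = (3*9^2 + 6) / (2*10) mod 17 = 15
x3 = s^2 - 2 x1 mod 17 = 15^2 - 2*9 = 3
y3 = s (x1 - x3) - y1 mod 17 = 15 * (9 - 3) - 10 = 12

2P = (3, 12)


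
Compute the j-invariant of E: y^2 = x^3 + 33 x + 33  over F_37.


Delta = -16(4 a^3 + 27 b^2) mod 37 = 33
-1728 * (4 a)^3 = -1728 * (4*33)^3 mod 37 = 10
j = 10 * 33^(-1) mod 37 = 16

j = 16 (mod 37)


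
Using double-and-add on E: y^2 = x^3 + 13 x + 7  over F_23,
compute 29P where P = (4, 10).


k = 29 = 11101_2 (binary, LSB first: 10111)
Double-and-add from P = (4, 10):
  bit 0 = 1: acc = O + (4, 10) = (4, 10)
  bit 1 = 0: acc unchanged = (4, 10)
  bit 2 = 1: acc = (4, 10) + (7, 2) = (14, 9)
  bit 3 = 1: acc = (14, 9) + (22, 19) = (13, 21)
  bit 4 = 1: acc = (13, 21) + (6, 18) = (7, 21)

29P = (7, 21)


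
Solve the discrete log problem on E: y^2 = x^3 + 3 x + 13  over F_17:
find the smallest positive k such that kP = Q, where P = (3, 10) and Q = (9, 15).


Enumerate multiples of P until we hit Q = (9, 15):
  1P = (3, 10)
  2P = (9, 15)
Match found at i = 2.

k = 2


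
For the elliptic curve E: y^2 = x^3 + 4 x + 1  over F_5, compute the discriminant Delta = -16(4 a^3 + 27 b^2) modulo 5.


4 a^3 + 27 b^2 = 4*4^3 + 27*1^2 = 256 + 27 = 283
Delta = -16 * (283) = -4528
Delta mod 5 = 2

Delta = 2 (mod 5)


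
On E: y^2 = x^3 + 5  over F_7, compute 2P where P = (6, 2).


Doubling: s = (3 x1^2 + a) / (2 y1)
s = (3*6^2 + 0) / (2*2) mod 7 = 6
x3 = s^2 - 2 x1 mod 7 = 6^2 - 2*6 = 3
y3 = s (x1 - x3) - y1 mod 7 = 6 * (6 - 3) - 2 = 2

2P = (3, 2)


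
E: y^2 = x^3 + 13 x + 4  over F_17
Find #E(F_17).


For each x in F_17, count y with y^2 = x^3 + 13 x + 4 mod 17:
  x = 0: RHS = 4, y in [2, 15]  -> 2 point(s)
  x = 1: RHS = 1, y in [1, 16]  -> 2 point(s)
  x = 2: RHS = 4, y in [2, 15]  -> 2 point(s)
  x = 3: RHS = 2, y in [6, 11]  -> 2 point(s)
  x = 4: RHS = 1, y in [1, 16]  -> 2 point(s)
  x = 6: RHS = 9, y in [3, 14]  -> 2 point(s)
  x = 7: RHS = 13, y in [8, 9]  -> 2 point(s)
  x = 8: RHS = 8, y in [5, 12]  -> 2 point(s)
  x = 9: RHS = 0, y in [0]  -> 1 point(s)
  x = 11: RHS = 16, y in [4, 13]  -> 2 point(s)
  x = 12: RHS = 1, y in [1, 16]  -> 2 point(s)
  x = 15: RHS = 4, y in [2, 15]  -> 2 point(s)
Affine points: 23. Add the point at infinity: total = 24.

#E(F_17) = 24


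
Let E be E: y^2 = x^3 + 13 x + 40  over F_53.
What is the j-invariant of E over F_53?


Delta = -16(4 a^3 + 27 b^2) mod 53 = 27
-1728 * (4 a)^3 = -1728 * (4*13)^3 mod 53 = 32
j = 32 * 27^(-1) mod 53 = 11

j = 11 (mod 53)


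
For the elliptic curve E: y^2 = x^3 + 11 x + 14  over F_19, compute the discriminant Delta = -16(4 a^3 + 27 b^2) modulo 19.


4 a^3 + 27 b^2 = 4*11^3 + 27*14^2 = 5324 + 5292 = 10616
Delta = -16 * (10616) = -169856
Delta mod 19 = 4

Delta = 4 (mod 19)


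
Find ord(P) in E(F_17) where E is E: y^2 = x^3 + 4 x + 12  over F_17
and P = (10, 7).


Compute successive multiples of P until we hit O:
  1P = (10, 7)
  2P = (5, 2)
  3P = (3, 0)
  4P = (5, 15)
  5P = (10, 10)
  6P = O

ord(P) = 6


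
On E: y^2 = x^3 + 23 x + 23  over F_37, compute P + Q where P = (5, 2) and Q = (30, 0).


P != Q, so use the chord formula.
s = (y2 - y1) / (x2 - x1) = (35) / (25) mod 37 = 31
x3 = s^2 - x1 - x2 mod 37 = 31^2 - 5 - 30 = 1
y3 = s (x1 - x3) - y1 mod 37 = 31 * (5 - 1) - 2 = 11

P + Q = (1, 11)


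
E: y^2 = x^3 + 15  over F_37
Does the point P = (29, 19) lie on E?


Check whether y^2 = x^3 + 0 x + 15 (mod 37) for (x, y) = (29, 19).
LHS: y^2 = 19^2 mod 37 = 28
RHS: x^3 + 0 x + 15 = 29^3 + 0*29 + 15 mod 37 = 21
LHS != RHS

No, not on the curve


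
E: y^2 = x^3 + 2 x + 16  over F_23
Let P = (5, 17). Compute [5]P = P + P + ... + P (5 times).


k = 5 = 101_2 (binary, LSB first: 101)
Double-and-add from P = (5, 17):
  bit 0 = 1: acc = O + (5, 17) = (5, 17)
  bit 1 = 0: acc unchanged = (5, 17)
  bit 2 = 1: acc = (5, 17) + (0, 4) = (22, 17)

5P = (22, 17)


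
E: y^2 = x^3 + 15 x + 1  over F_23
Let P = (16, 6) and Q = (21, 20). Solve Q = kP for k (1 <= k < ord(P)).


Enumerate multiples of P until we hit Q = (21, 20):
  1P = (16, 6)
  2P = (18, 13)
  3P = (7, 14)
  4P = (13, 22)
  5P = (2, 19)
  6P = (21, 20)
Match found at i = 6.

k = 6


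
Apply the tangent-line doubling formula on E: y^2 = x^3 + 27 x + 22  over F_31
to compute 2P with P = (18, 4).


Doubling: s = (3 x1^2 + a) / (2 y1)
s = (3*18^2 + 27) / (2*4) mod 31 = 28
x3 = s^2 - 2 x1 mod 31 = 28^2 - 2*18 = 4
y3 = s (x1 - x3) - y1 mod 31 = 28 * (18 - 4) - 4 = 16

2P = (4, 16)


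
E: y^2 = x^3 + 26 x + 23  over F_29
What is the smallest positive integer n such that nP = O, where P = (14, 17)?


Compute successive multiples of P until we hit O:
  1P = (14, 17)
  2P = (2, 24)
  3P = (22, 7)
  4P = (0, 9)
  5P = (10, 6)
  6P = (18, 1)
  7P = (13, 8)
  8P = (25, 0)
  ... (continuing to 16P)
  16P = O

ord(P) = 16


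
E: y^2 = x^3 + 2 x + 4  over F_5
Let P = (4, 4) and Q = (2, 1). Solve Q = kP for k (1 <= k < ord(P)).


Enumerate multiples of P until we hit Q = (2, 1):
  1P = (4, 4)
  2P = (2, 1)
Match found at i = 2.

k = 2


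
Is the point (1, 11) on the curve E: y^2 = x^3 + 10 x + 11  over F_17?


Check whether y^2 = x^3 + 10 x + 11 (mod 17) for (x, y) = (1, 11).
LHS: y^2 = 11^2 mod 17 = 2
RHS: x^3 + 10 x + 11 = 1^3 + 10*1 + 11 mod 17 = 5
LHS != RHS

No, not on the curve
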